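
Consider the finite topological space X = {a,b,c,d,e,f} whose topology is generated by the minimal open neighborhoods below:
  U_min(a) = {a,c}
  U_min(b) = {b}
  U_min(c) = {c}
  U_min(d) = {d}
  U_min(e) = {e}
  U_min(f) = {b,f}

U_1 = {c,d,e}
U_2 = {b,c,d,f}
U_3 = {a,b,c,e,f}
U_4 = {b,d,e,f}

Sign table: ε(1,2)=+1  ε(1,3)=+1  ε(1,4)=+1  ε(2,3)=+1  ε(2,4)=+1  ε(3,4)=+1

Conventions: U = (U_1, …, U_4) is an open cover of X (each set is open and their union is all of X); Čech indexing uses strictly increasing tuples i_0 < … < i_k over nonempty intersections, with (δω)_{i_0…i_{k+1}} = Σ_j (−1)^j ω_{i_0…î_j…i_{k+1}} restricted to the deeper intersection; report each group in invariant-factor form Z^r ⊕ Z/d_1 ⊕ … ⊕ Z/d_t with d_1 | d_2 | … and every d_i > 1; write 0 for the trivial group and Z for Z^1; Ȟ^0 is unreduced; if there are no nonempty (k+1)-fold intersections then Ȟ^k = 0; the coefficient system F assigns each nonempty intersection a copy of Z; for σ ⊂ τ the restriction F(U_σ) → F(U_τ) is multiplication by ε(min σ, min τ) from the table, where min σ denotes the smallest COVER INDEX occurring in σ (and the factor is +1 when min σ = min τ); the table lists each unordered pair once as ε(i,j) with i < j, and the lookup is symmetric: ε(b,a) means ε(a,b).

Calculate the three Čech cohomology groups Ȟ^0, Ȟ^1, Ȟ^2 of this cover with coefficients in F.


Ȟ^0 ≅ Z; Ȟ^1 ≅ 0; Ȟ^2 ≅ Z

nerve simplices:
  U12={c,d} U13={c,e} U14={d,e} U23={b,c,f} U24={b,d,f} U34={b,e,f}
  U123={c} U124={d} U134={e} U234={b,f}
C dims 4,6,4; δ0: rk 3, SNF 1^3; δ1: rk 3, SNF 1^3
degree 0: 4−3−0 = 1 → Ȟ^0 ≅ Z
degree 1: 6−3−3 = 0 → Ȟ^1 ≅ 0
degree 2: 4−0−3 = 1 → Ȟ^2 ≅ Z


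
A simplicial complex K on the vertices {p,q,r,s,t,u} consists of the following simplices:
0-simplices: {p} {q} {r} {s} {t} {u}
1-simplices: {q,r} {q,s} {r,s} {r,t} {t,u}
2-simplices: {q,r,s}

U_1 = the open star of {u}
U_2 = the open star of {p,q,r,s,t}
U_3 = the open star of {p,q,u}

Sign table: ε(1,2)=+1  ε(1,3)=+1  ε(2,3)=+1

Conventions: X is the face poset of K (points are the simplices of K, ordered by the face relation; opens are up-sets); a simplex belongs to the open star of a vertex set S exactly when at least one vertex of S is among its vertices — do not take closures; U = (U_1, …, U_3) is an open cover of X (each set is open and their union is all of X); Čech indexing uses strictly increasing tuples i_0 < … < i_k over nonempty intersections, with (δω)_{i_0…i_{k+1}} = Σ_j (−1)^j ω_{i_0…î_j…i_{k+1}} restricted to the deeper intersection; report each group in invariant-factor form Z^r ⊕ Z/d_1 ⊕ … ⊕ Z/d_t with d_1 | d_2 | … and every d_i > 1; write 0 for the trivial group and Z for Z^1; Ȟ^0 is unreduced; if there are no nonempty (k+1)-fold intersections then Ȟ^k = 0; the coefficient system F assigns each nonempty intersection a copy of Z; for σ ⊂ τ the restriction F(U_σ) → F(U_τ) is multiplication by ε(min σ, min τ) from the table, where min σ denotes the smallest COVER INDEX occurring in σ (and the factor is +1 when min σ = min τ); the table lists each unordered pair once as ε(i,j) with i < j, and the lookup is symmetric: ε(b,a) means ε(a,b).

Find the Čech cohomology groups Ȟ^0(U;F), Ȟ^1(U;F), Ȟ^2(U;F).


nerve of the cover:
  U1={{u},{t,u}} U2={{p},{q},{r},{s},{t},{q,r},{q,s},{r,s},{r,t},{t,u},{q,r,s}} U3={{p},{q},{u},{q,r},{q,s},{t,u},{q,r,s}}
  U12={{t,u}} U13={{u},{t,u}} U23={{p},{q},{q,r},{q,s},{t,u},{q,r,s}}
  U123={{t,u}}
C dims 3,3,1; δ0: rk 2, SNF 1^2; δ1: rk 1, SNF 1^1
Ȟ^0 = (3 − 2) − 0 = 1, so Ȟ^0 ≅ Z
Ȟ^1 = (3 − 1) − 2 = 0, so Ȟ^1 ≅ 0
Ȟ^2 = (1 − 0) − 1 = 0, so Ȟ^2 ≅ 0

Ȟ^0 ≅ Z,  Ȟ^1 ≅ 0,  Ȟ^2 ≅ 0


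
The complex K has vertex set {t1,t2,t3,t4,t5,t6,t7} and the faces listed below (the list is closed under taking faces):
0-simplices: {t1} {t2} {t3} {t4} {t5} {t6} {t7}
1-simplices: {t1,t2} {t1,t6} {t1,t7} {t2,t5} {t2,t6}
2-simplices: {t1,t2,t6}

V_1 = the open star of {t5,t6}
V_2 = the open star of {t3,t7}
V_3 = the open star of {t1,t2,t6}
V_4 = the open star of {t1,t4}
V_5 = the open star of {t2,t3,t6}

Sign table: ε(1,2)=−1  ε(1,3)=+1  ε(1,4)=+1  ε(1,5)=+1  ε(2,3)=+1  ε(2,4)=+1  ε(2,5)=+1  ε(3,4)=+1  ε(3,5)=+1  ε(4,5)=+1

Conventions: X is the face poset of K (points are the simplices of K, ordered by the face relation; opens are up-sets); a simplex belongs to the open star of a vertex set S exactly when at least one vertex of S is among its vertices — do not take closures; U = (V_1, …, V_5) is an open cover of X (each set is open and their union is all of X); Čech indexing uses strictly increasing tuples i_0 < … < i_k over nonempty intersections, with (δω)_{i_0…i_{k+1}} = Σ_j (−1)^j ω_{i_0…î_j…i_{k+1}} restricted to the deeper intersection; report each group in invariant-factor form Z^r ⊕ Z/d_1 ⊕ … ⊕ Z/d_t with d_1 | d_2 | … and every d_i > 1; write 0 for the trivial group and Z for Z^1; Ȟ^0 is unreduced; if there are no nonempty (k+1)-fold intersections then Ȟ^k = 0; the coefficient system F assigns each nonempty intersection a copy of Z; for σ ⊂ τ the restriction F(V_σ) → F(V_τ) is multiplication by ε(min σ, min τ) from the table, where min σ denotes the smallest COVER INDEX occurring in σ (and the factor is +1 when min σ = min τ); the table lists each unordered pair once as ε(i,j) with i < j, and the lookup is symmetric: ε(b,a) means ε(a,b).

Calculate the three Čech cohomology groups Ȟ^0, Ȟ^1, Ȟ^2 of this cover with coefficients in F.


Ȟ^0(U;F) ≅ Z, Ȟ^1(U;F) ≅ Z and Ȟ^2(U;F) ≅ 0

cover nerve:
  V1={{t5},{t6},{t1,t6},{t2,t5},{t2,t6},{t1,t2,t6}} V2={{t3},{t7},{t1,t7}} V3={{t1},{t2},{t6},{t1,t2},{t1,t6},{t1,t7},{t2,t5},{t2,t6},{t1,t2,t6}} V4={{t1},{t4},{t1,t2},{t1,t6},{t1,t7},{t1,t2,t6}} V5={{t2},{t3},{t6},{t1,t2},{t1,t6},{t2,t5},{t2,t6},{t1,t2,t6}}
  V13={{t6},{t1,t6},{t2,t5},{t2,t6},{t1,t2,t6}} V14={{t1,t6},{t1,t2,t6}} V15={{t6},{t1,t6},{t2,t5},{t2,t6},{t1,t2,t6}} V23={{t1,t7}} V24={{t1,t7}} V25={{t3}} V34={{t1},{t1,t2},{t1,t6},{t1,t7},{t1,t2,t6}} V35={{t2},{t6},{t1,t2},{t1,t6},{t2,t5},{t2,t6},{t1,t2,t6}} V45={{t1,t2},{t1,t6},{t1,t2,t6}}
  V134={{t1,t6},{t1,t2,t6}} V135={{t6},{t1,t6},{t2,t5},{t2,t6},{t1,t2,t6}} V145={{t1,t6},{t1,t2,t6}} V234={{t1,t7}} V345={{t1,t2},{t1,t6},{t1,t2,t6}}
  V1345={{t1,t6},{t1,t2,t6}}
C dims 5,9,5,1; δ0: rk 4, SNF 1^4; δ1: rk 4, SNF 1^4; δ2: rk 1, SNF 1^1
Ȟ^0: (5−4)−0=1 ⇒ Z
Ȟ^1: (9−4)−4=1 ⇒ Z
Ȟ^2: (5−1)−4=0 ⇒ 0


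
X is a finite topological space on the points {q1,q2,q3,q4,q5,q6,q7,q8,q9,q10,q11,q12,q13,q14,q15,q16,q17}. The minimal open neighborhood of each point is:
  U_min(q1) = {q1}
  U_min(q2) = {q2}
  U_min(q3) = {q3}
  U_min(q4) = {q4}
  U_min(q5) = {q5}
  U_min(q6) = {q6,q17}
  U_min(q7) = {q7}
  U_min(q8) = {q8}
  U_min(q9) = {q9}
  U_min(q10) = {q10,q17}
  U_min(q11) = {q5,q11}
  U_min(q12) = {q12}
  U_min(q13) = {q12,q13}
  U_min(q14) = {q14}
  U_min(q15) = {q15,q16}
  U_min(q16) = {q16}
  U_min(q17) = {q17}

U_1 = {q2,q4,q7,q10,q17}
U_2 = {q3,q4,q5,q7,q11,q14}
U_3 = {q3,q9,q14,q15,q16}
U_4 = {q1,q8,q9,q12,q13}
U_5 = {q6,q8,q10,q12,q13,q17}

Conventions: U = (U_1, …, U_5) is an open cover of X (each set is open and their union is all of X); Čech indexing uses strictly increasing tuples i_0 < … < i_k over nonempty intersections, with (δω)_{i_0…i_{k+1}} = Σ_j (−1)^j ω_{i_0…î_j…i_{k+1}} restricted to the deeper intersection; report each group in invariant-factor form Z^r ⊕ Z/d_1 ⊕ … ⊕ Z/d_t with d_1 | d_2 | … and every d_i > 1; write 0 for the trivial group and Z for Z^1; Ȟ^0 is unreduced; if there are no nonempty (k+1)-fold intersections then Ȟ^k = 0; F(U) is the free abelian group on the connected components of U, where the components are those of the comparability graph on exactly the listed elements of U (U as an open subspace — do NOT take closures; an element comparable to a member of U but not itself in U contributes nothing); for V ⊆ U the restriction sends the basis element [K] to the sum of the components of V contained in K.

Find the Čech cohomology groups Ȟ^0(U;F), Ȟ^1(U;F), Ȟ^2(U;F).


cover nerve:
  U12={q4,q7} U15={q10,q17} U23={q3,q14} U34={q9} U45={q8,q12,q13}
components per intersection:
  U1: {q2} {q4} {q7} {q10,q17}
  U2: {q3} {q4} {q5,q11} {q7} {q14}
  U3: {q3} {q9} {q14} {q15,q16}
  U4: {q1} {q8} {q9} {q12,q13}
  U5: {q6,q10,q17} {q8} {q12,q13}
  U12: {q4} {q7}
  U15: {q10,q17}
  U23: {q3} {q14}
  U34: {q9}
  U45: {q8} {q12,q13}
C dims 20,8; δ0: rk 8, SNF 1^8
Ȟ^0: (20−8)−0=12 ⇒ Z^12
Ȟ^1: (8−0)−8=0 ⇒ 0
Ȟ^2: (0−0)−0=0 ⇒ 0

Ȟ^0(U;F) ≅ Z^12, Ȟ^1(U;F) ≅ 0, Ȟ^2(U;F) ≅ 0


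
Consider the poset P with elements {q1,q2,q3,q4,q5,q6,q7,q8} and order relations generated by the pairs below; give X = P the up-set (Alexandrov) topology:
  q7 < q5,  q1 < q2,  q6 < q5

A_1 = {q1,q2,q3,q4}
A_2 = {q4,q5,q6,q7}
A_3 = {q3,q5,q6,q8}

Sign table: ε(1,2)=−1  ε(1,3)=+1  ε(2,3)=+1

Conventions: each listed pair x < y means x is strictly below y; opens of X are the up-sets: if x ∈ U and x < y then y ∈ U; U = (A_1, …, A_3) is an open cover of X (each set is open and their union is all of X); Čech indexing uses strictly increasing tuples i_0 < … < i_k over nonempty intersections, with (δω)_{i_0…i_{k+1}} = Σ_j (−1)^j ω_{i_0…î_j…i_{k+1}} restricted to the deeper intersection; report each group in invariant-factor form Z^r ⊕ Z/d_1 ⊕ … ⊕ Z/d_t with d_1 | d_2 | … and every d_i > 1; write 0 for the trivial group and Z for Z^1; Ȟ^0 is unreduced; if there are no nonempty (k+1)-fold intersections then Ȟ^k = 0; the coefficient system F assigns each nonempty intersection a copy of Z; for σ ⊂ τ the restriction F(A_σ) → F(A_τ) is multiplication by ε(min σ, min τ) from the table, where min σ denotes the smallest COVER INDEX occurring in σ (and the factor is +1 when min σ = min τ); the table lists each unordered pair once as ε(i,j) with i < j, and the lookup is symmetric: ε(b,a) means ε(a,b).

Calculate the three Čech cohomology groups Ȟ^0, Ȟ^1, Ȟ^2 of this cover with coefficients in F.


Ȟ^0(U;F) ≅ 0; Ȟ^1(U;F) ≅ Z/2; Ȟ^2(U;F) ≅ 0

nonempty intersections:
  A12={q4} A13={q3} A23={q5,q6}
C dims 3,3; δ0: rk 3, SNF 1^2·2
Ȟ^0: (3−3)−0=0 ⇒ 0
Ȟ^1: (3−0)−3=0 plus torsion [2] ⇒ Z/2
Ȟ^2: (0−0)−0=0 ⇒ 0


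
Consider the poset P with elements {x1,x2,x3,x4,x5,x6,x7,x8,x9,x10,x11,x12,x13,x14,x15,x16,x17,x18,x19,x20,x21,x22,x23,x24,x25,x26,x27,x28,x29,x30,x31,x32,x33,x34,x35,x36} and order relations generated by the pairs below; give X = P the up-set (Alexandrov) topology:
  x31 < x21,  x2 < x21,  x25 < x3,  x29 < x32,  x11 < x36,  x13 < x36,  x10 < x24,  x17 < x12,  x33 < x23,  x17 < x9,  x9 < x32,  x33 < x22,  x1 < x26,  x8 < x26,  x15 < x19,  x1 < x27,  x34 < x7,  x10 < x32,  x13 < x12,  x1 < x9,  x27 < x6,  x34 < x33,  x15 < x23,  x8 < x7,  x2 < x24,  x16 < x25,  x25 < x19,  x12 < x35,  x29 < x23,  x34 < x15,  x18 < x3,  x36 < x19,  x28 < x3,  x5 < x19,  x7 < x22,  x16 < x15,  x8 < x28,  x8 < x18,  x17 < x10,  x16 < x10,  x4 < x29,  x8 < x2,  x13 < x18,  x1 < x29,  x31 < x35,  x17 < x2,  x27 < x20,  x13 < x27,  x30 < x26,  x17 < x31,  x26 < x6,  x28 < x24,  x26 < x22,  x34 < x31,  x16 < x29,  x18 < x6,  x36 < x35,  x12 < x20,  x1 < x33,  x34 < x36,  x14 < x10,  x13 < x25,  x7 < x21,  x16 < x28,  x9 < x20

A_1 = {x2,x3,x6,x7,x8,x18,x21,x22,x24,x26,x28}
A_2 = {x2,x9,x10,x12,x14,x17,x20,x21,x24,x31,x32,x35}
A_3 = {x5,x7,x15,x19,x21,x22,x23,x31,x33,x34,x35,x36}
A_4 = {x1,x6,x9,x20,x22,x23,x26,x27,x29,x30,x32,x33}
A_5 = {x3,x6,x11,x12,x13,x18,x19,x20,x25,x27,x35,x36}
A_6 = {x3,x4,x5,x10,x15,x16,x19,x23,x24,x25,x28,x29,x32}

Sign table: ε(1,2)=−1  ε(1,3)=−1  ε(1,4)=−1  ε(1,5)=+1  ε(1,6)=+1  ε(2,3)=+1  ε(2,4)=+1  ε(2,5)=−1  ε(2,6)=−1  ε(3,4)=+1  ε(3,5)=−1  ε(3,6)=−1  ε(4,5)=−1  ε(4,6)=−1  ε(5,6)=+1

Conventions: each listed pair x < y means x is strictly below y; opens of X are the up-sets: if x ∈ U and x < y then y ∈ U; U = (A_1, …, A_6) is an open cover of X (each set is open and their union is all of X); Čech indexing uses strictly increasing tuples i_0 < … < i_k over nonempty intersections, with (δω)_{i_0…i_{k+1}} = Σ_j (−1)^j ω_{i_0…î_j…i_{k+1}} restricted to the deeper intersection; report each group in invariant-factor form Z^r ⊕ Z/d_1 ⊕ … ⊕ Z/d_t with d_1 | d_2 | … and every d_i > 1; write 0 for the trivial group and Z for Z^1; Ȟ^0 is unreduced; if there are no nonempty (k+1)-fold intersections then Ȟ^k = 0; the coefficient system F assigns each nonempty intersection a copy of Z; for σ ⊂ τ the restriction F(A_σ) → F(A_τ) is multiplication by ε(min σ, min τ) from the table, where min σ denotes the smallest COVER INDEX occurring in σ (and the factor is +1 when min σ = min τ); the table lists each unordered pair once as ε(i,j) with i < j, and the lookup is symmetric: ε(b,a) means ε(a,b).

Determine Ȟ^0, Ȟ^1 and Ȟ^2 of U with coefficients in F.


intersection data:
  A12={x2,x21,x24} A13={x7,x21,x22} A14={x6,x22,x26} A15={x3,x6,x18} A16={x3,x24,x28} A23={x21,x31,x35} A24={x9,x20,x32} A25={x12,x20,x35} A26={x10,x24,x32} A34={x22,x23,x33} A35={x19,x35,x36} A36={x5,x15,x19,x23} A45={x6,x20,x27} A46={x23,x29,x32} A56={x3,x19,x25}
  A123={x21} A126={x24} A134={x22} A145={x6} A156={x3} A235={x35} A245={x20} A246={x32} A346={x23} A356={x19}
C dims 6,15,10; δ0: rk 5, SNF 1^5; δ1: rk 10, SNF 1^9·2
Ȟ^0 = (6 − 5) − 0 = 1, so Ȟ^0 ≅ Z
Ȟ^1 = (15 − 10) − 5 = 0, so Ȟ^1 ≅ 0
Ȟ^2 = (10 − 0) − 10 = 0 plus torsion [2], so Ȟ^2 ≅ Z/2

Ȟ^0(U;F) ≅ Z; Ȟ^1(U;F) ≅ 0; Ȟ^2(U;F) ≅ Z/2


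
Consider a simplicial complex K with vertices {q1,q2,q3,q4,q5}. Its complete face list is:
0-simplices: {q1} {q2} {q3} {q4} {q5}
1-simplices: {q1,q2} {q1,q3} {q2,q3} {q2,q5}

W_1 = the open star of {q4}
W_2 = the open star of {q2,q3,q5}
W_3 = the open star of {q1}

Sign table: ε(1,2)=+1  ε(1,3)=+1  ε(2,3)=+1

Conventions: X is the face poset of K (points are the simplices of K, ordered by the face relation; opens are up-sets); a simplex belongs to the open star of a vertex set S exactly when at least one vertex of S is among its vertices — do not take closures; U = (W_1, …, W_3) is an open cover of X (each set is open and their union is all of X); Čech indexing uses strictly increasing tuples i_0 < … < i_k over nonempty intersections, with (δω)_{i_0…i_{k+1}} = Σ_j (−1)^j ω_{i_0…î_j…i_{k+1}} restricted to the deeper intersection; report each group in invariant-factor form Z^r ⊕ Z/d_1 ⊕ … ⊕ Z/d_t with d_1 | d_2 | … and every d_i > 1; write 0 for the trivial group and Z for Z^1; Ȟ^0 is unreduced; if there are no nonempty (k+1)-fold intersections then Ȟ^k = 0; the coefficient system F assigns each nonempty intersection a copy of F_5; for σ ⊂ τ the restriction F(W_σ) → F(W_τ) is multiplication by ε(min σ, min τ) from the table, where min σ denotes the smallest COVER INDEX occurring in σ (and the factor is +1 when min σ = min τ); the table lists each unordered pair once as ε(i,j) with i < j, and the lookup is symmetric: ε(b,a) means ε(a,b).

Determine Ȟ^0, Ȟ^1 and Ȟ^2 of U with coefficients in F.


Ȟ^0 ≅ Z/5 ⊕ Z/5,  Ȟ^1 ≅ 0,  Ȟ^2 ≅ 0

nerve of the cover:
  W1={{q4}} W2={{q2},{q3},{q5},{q1,q2},{q1,q3},{q2,q3},{q2,q5}} W3={{q1},{q1,q2},{q1,q3}}
  W23={{q1,q2},{q1,q3}}
C dims 3,1; δ0: rk_F5 1
Ȟ^0 = (3 − 1) − 0 = 2, so Ȟ^0 ≅ Z/5 ⊕ Z/5
Ȟ^1 = (1 − 0) − 1 = 0, so Ȟ^1 ≅ 0
Ȟ^2 = (0 − 0) − 0 = 0, so Ȟ^2 ≅ 0


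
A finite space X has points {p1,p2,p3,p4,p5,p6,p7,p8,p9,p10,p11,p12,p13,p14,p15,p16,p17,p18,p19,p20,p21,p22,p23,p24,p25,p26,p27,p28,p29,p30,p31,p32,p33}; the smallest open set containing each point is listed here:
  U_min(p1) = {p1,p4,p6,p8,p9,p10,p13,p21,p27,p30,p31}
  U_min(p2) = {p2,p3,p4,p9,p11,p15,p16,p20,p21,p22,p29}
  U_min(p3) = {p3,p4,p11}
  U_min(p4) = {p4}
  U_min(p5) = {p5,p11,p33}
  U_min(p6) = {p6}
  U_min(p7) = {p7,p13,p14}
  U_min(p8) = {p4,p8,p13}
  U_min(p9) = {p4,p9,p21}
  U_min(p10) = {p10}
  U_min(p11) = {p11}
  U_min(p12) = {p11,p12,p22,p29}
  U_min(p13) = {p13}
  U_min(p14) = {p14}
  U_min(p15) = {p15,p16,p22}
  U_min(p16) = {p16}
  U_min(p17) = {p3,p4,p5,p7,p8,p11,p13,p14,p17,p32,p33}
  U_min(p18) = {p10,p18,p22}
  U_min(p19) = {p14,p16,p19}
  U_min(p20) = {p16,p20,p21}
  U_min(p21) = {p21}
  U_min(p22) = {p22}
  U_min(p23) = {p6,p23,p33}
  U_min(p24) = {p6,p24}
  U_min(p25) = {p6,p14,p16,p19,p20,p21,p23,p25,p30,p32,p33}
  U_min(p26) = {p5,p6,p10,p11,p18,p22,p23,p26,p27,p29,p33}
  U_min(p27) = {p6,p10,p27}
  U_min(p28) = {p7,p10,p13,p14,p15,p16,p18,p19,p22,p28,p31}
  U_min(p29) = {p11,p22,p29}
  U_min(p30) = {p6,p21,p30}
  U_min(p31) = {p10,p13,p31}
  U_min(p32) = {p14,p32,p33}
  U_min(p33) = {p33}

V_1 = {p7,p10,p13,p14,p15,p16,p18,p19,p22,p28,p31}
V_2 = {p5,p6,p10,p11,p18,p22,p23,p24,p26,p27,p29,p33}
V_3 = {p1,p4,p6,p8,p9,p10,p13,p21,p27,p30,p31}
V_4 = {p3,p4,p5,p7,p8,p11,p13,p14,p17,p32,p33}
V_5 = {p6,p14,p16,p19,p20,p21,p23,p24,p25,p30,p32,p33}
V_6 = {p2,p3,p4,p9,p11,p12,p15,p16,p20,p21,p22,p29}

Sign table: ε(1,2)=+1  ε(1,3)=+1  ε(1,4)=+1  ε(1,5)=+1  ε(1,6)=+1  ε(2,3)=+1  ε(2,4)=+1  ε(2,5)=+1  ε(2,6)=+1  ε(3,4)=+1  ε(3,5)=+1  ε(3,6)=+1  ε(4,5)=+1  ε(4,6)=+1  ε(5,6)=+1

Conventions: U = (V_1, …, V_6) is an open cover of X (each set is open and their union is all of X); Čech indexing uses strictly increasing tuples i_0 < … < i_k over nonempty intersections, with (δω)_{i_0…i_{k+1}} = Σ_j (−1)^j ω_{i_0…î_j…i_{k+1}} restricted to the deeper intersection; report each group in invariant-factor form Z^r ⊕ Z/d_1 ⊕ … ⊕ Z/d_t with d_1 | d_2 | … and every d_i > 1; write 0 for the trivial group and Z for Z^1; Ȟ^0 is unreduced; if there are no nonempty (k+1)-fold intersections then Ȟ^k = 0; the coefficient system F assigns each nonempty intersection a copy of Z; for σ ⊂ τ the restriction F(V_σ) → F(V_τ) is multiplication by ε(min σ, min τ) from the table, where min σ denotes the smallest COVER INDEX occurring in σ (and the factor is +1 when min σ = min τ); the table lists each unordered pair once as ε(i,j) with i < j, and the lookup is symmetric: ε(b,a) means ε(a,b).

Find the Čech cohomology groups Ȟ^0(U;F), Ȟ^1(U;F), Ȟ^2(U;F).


nonempty intersections:
  V12={p10,p18,p22} V13={p10,p13,p31} V14={p7,p13,p14} V15={p14,p16,p19} V16={p15,p16,p22} V23={p6,p10,p27} V24={p5,p11,p33} V25={p6,p23,p24,p33} V26={p11,p22,p29} V34={p4,p8,p13} V35={p6,p21,p30} V36={p4,p9,p21} V45={p14,p32,p33} V46={p3,p4,p11} V56={p16,p20,p21}
  V123={p10} V126={p22} V134={p13} V145={p14} V156={p16} V235={p6} V245={p33} V246={p11} V346={p4} V356={p21}
C dims 6,15,10; δ0: rk 5, SNF 1^5; δ1: rk 10, SNF 1^9·2
Ȟ^0: (6−5)−0=1 ⇒ Z
Ȟ^1: (15−10)−5=0 ⇒ 0
Ȟ^2: (10−0)−10=0 plus torsion [2] ⇒ Z/2

Ȟ^0(U;F) ≅ Z,  Ȟ^1(U;F) ≅ 0,  Ȟ^2(U;F) ≅ Z/2


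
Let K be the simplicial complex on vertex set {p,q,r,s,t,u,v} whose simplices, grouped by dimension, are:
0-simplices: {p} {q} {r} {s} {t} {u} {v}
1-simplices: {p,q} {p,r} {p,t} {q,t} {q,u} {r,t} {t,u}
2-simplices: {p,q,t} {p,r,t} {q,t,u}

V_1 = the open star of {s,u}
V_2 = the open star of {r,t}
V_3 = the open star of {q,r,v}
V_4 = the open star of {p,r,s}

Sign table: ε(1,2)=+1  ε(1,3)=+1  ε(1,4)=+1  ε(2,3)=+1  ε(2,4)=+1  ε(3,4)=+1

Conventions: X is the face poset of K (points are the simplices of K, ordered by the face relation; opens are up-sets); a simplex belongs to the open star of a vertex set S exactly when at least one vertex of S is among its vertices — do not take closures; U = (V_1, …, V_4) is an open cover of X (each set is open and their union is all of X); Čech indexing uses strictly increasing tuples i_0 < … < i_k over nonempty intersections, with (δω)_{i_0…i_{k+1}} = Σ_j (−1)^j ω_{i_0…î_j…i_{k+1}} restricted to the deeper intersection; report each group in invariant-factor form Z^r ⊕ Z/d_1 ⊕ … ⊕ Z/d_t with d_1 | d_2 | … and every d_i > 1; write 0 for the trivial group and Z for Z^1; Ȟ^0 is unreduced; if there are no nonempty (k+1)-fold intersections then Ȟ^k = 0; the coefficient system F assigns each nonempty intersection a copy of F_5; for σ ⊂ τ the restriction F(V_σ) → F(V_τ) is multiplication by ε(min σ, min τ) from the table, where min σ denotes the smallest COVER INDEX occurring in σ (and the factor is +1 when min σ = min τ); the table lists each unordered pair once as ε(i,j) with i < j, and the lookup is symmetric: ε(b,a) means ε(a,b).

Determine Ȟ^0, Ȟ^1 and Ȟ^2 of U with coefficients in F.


nerve simplices:
  V1={{s},{u},{q,u},{t,u},{q,t,u}} V2={{r},{t},{p,r},{p,t},{q,t},{r,t},{t,u},{p,q,t},{p,r,t},{q,t,u}} V3={{q},{r},{v},{p,q},{p,r},{q,t},{q,u},{r,t},{p,q,t},{p,r,t},{q,t,u}} V4={{p},{r},{s},{p,q},{p,r},{p,t},{r,t},{p,q,t},{p,r,t}}
  V12={{t,u},{q,t,u}} V13={{q,u},{q,t,u}} V14={{s}} V23={{r},{p,r},{q,t},{r,t},{p,q,t},{p,r,t},{q,t,u}} V24={{r},{p,r},{p,t},{r,t},{p,q,t},{p,r,t}} V34={{r},{p,q},{p,r},{r,t},{p,q,t},{p,r,t}}
  V123={{q,t,u}} V234={{r},{p,r},{r,t},{p,q,t},{p,r,t}}
C dims 4,6,2; δ0: rk_F5 3; δ1: rk_F5 2
degree 0: 4−3−0 = 1 → Ȟ^0 ≅ Z/5
degree 1: 6−2−3 = 1 → Ȟ^1 ≅ Z/5
degree 2: 2−0−2 = 0 → Ȟ^2 ≅ 0

Ȟ^0 ≅ Z/5; Ȟ^1 ≅ Z/5; Ȟ^2 ≅ 0


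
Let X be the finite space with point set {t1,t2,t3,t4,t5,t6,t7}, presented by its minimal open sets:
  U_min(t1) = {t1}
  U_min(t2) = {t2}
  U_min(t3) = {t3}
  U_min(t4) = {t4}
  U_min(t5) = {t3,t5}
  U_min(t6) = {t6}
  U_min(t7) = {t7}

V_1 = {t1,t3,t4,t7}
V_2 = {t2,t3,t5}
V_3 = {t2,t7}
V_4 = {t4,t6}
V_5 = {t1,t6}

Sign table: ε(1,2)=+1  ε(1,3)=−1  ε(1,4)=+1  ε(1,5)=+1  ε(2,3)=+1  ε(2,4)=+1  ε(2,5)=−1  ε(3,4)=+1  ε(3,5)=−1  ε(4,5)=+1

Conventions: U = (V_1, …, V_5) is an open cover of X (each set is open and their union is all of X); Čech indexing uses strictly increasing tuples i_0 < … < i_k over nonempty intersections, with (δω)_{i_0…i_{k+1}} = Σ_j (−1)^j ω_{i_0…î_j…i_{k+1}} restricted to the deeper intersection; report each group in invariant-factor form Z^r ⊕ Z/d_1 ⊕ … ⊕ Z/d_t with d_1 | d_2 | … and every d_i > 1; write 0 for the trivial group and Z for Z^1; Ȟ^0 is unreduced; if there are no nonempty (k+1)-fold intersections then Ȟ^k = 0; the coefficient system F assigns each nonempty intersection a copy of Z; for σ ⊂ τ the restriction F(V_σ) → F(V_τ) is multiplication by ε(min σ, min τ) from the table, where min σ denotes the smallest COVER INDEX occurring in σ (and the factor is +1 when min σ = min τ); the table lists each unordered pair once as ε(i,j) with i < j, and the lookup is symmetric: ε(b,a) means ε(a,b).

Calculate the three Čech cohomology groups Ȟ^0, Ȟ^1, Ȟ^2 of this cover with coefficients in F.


nonempty overlaps:
  V12={t3} V13={t7} V14={t4} V15={t1} V23={t2} V45={t6}
C dims 5,6; δ0: rk 5, SNF 1^4·2
degree 0: 5−5−0 = 0 → Ȟ^0 ≅ 0
degree 1: 6−0−5 = 1 plus torsion [2] → Ȟ^1 ≅ Z ⊕ Z/2
degree 2: 0−0−0 = 0 → Ȟ^2 ≅ 0

Ȟ^0 = 0, Ȟ^1 = Z ⊕ Z/2 and Ȟ^2 = 0


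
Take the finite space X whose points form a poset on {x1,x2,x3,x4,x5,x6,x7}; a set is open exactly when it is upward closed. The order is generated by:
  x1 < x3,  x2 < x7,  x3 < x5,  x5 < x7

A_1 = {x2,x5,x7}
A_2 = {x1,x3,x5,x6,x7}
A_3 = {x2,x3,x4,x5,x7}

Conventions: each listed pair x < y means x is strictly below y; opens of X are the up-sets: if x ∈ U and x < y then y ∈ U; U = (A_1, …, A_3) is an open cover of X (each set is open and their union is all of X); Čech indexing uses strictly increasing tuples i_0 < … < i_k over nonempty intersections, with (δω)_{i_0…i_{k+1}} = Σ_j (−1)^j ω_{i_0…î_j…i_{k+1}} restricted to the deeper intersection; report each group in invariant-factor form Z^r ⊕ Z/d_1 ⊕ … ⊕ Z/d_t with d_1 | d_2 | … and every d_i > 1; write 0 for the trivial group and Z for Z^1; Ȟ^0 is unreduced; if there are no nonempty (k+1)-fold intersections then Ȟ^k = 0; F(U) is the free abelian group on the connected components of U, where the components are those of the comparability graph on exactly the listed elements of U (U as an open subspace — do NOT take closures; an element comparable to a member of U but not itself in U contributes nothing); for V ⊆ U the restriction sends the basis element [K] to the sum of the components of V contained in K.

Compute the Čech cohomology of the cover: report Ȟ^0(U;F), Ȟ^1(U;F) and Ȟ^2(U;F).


Ȟ^0 = Z^3; Ȟ^1 = 0; Ȟ^2 = 0

nerve of the cover:
  A12={x5,x7} A13={x2,x5,x7} A23={x3,x5,x7}
  A123={x5,x7}
components per intersection:
  A1: {x2,x5,x7}
  A2: {x1,x3,x5,x7} {x6}
  A3: {x2,x3,x5,x7} {x4}
  A12: {x5,x7}
  A13: {x2,x5,x7}
  A23: {x3,x5,x7}
  A123: {x5,x7}
C dims 5,3,1; δ0: rk 2, SNF 1^2; δ1: rk 1, SNF 1^1
Ȟ^0 = (5 − 2) − 0 = 3, so Ȟ^0 ≅ Z^3
Ȟ^1 = (3 − 1) − 2 = 0, so Ȟ^1 ≅ 0
Ȟ^2 = (1 − 0) − 1 = 0, so Ȟ^2 ≅ 0


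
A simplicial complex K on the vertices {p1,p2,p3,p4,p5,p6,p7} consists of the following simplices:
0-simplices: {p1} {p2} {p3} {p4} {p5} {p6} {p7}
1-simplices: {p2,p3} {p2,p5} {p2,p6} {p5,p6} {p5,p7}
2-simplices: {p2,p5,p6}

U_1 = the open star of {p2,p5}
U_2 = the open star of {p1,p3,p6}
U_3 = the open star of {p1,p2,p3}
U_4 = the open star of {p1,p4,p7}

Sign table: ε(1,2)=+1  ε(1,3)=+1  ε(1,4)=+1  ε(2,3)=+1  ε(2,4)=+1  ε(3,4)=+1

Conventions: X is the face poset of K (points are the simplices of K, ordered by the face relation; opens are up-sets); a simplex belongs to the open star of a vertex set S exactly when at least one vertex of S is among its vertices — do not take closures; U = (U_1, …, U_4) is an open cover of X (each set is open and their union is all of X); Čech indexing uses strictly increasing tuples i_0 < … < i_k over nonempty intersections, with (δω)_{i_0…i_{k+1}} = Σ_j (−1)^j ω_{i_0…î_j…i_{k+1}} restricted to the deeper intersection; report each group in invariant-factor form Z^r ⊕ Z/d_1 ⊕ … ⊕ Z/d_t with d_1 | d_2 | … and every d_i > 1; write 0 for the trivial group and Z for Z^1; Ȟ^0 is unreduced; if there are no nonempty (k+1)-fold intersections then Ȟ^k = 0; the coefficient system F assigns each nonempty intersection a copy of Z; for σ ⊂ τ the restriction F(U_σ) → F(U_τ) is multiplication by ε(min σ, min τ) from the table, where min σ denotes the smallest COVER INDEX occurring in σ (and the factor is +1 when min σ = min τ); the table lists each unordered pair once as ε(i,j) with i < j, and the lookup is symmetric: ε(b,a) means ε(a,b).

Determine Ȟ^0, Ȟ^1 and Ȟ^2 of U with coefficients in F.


Ȟ^0 ≅ Z,  Ȟ^1 ≅ Z,  Ȟ^2 ≅ 0

nonempty overlaps:
  U1={{p2},{p5},{p2,p3},{p2,p5},{p2,p6},{p5,p6},{p5,p7},{p2,p5,p6}} U2={{p1},{p3},{p6},{p2,p3},{p2,p6},{p5,p6},{p2,p5,p6}} U3={{p1},{p2},{p3},{p2,p3},{p2,p5},{p2,p6},{p2,p5,p6}} U4={{p1},{p4},{p7},{p5,p7}}
  U12={{p2,p3},{p2,p6},{p5,p6},{p2,p5,p6}} U13={{p2},{p2,p3},{p2,p5},{p2,p6},{p2,p5,p6}} U14={{p5,p7}} U23={{p1},{p3},{p2,p3},{p2,p6},{p2,p5,p6}} U24={{p1}} U34={{p1}}
  U123={{p2,p3},{p2,p6},{p2,p5,p6}} U234={{p1}}
C dims 4,6,2; δ0: rk 3, SNF 1^3; δ1: rk 2, SNF 1^2
degree 0: 4−3−0 = 1 → Ȟ^0 ≅ Z
degree 1: 6−2−3 = 1 → Ȟ^1 ≅ Z
degree 2: 2−0−2 = 0 → Ȟ^2 ≅ 0


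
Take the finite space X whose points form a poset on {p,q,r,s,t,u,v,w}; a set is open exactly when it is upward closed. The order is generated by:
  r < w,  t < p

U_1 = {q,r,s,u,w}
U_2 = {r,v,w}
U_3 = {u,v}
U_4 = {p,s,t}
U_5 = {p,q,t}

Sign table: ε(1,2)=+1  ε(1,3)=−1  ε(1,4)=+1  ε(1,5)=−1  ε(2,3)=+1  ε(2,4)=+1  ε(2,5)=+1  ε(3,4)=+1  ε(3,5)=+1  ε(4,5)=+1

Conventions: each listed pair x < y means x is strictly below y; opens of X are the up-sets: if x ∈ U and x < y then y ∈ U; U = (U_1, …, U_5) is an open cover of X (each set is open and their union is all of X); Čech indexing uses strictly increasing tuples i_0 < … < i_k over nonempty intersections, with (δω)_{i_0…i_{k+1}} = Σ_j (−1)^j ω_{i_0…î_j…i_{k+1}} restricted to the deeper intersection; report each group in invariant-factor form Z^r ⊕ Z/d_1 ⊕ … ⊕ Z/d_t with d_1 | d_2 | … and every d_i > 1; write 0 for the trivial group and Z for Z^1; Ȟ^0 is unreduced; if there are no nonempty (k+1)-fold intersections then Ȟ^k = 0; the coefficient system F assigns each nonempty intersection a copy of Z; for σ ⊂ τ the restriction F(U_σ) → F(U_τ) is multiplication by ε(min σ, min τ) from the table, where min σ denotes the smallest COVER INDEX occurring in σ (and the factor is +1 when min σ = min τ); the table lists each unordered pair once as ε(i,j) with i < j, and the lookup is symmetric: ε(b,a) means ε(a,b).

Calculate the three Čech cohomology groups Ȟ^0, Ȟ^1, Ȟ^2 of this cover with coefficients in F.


Ȟ^0 = 0,  Ȟ^1 = Z ⊕ Z/2,  Ȟ^2 = 0

nerve simplices:
  U12={r,w} U13={u} U14={s} U15={q} U23={v} U45={p,t}
C dims 5,6; δ0: rk 5, SNF 1^4·2
degree 0: 5−5−0 = 0 → Ȟ^0 ≅ 0
degree 1: 6−0−5 = 1 plus torsion [2] → Ȟ^1 ≅ Z ⊕ Z/2
degree 2: 0−0−0 = 0 → Ȟ^2 ≅ 0


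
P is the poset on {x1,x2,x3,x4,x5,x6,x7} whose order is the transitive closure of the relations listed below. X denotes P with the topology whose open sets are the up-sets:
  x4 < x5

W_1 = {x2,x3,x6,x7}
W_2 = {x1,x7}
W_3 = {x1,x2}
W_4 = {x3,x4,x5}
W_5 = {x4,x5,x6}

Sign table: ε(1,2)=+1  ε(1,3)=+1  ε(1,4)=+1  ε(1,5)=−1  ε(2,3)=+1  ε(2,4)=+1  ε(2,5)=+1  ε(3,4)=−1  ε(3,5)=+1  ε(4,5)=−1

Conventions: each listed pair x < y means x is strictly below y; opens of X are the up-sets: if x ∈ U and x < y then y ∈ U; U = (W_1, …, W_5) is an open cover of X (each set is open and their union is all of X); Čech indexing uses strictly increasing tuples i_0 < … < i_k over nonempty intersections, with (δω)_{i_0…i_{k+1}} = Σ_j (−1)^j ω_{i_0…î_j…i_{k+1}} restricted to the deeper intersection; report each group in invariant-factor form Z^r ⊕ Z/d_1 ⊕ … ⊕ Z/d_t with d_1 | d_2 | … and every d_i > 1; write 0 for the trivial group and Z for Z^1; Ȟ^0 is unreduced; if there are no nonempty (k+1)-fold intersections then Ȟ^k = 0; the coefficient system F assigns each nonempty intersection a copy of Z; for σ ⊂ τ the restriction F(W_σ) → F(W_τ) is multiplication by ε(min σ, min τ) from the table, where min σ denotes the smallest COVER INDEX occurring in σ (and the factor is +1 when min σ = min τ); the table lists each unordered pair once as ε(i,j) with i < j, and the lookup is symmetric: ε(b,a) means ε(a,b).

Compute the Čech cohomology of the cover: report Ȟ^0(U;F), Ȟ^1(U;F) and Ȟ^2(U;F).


nerve simplices:
  W12={x7} W13={x2} W14={x3} W15={x6} W23={x1} W45={x4,x5}
C dims 5,6; δ0: rk 4, SNF 1^4
degree 0: 5−4−0 = 1 → Ȟ^0 ≅ Z
degree 1: 6−0−4 = 2 → Ȟ^1 ≅ Z^2
degree 2: 0−0−0 = 0 → Ȟ^2 ≅ 0

Ȟ^0 = Z; Ȟ^1 = Z^2; Ȟ^2 = 0


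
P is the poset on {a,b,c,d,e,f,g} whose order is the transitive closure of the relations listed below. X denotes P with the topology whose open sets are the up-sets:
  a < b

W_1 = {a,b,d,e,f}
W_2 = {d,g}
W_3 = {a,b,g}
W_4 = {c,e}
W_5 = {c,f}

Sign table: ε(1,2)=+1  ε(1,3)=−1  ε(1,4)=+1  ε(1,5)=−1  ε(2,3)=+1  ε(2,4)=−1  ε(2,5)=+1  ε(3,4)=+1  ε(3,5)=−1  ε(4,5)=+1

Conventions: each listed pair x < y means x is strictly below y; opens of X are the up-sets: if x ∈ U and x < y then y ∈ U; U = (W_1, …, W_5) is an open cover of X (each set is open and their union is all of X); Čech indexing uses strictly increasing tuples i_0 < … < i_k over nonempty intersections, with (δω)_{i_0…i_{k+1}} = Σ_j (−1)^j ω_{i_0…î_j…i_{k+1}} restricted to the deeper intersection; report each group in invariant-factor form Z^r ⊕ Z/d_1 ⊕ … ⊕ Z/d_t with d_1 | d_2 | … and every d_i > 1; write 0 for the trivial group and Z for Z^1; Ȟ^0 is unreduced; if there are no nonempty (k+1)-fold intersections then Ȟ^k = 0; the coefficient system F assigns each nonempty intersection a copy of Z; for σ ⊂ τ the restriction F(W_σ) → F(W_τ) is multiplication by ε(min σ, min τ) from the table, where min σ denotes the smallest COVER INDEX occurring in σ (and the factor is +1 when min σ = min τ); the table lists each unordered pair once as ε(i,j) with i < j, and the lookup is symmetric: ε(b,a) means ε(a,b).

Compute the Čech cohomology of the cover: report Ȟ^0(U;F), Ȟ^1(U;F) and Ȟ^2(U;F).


nerve of the cover:
  W12={d} W13={a,b} W14={e} W15={f} W23={g} W45={c}
C dims 5,6; δ0: rk 5, SNF 1^4·2
Ȟ^0 = (5 − 5) − 0 = 0, so Ȟ^0 ≅ 0
Ȟ^1 = (6 − 0) − 5 = 1 plus torsion [2], so Ȟ^1 ≅ Z ⊕ Z/2
Ȟ^2 = (0 − 0) − 0 = 0, so Ȟ^2 ≅ 0

Ȟ^0 ≅ 0, Ȟ^1 ≅ Z ⊕ Z/2 and Ȟ^2 ≅ 0


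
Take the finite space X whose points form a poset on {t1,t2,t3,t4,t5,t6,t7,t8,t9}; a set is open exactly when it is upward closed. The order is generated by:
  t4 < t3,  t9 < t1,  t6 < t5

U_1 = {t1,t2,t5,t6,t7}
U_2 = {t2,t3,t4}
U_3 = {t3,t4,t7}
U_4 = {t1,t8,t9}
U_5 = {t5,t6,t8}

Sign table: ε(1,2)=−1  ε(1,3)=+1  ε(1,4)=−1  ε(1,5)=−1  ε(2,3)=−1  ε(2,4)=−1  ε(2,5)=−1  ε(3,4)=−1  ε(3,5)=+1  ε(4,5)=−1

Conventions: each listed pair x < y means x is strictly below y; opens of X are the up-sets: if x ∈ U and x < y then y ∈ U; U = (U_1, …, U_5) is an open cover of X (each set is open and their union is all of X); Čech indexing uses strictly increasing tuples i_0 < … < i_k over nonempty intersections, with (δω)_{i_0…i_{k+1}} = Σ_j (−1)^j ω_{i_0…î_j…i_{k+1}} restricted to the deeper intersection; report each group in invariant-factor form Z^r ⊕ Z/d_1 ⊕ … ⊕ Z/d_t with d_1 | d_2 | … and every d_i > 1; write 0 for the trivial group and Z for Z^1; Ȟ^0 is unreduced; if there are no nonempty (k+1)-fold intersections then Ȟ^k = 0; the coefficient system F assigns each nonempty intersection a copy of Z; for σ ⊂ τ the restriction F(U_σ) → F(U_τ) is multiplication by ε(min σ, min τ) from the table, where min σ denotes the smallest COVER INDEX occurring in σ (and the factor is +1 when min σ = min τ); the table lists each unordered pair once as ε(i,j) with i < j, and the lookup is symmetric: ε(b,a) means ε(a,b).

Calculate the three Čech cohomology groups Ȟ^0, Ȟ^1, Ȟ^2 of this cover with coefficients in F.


nonempty overlaps:
  U12={t2} U13={t7} U14={t1} U15={t5,t6} U23={t3,t4} U45={t8}
C dims 5,6; δ0: rk 5, SNF 1^4·2
degree 0: 5−5−0 = 0 → Ȟ^0 ≅ 0
degree 1: 6−0−5 = 1 plus torsion [2] → Ȟ^1 ≅ Z ⊕ Z/2
degree 2: 0−0−0 = 0 → Ȟ^2 ≅ 0

Ȟ^0(U;F) ≅ 0, Ȟ^1(U;F) ≅ Z ⊕ Z/2, Ȟ^2(U;F) ≅ 0


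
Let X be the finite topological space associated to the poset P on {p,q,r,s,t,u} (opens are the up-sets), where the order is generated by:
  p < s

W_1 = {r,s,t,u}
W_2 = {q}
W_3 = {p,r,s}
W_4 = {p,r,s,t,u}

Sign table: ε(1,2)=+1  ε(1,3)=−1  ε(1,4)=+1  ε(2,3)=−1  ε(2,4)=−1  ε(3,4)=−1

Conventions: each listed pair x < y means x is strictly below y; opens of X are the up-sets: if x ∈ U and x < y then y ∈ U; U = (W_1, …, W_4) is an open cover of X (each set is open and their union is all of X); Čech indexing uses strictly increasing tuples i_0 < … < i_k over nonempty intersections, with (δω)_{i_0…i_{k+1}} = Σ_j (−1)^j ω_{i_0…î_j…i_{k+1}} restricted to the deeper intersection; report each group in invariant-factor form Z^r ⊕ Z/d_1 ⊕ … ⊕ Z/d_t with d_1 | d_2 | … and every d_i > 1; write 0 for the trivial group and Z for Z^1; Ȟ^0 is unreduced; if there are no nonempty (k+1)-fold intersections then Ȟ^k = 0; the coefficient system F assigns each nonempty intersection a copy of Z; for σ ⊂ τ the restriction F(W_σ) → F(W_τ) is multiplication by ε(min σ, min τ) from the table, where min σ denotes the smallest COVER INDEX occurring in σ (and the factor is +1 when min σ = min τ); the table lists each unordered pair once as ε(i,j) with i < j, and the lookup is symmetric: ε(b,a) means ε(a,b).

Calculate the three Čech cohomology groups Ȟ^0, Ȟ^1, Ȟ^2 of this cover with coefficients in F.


Ȟ^0(U;F) ≅ Z^2, Ȟ^1(U;F) ≅ 0 and Ȟ^2(U;F) ≅ 0

nerve of the cover:
  W13={r,s} W14={r,s,t,u} W34={p,r,s}
  W134={r,s}
C dims 4,3,1; δ0: rk 2, SNF 1^2; δ1: rk 1, SNF 1^1
Ȟ^0 = (4 − 2) − 0 = 2, so Ȟ^0 ≅ Z^2
Ȟ^1 = (3 − 1) − 2 = 0, so Ȟ^1 ≅ 0
Ȟ^2 = (1 − 0) − 1 = 0, so Ȟ^2 ≅ 0


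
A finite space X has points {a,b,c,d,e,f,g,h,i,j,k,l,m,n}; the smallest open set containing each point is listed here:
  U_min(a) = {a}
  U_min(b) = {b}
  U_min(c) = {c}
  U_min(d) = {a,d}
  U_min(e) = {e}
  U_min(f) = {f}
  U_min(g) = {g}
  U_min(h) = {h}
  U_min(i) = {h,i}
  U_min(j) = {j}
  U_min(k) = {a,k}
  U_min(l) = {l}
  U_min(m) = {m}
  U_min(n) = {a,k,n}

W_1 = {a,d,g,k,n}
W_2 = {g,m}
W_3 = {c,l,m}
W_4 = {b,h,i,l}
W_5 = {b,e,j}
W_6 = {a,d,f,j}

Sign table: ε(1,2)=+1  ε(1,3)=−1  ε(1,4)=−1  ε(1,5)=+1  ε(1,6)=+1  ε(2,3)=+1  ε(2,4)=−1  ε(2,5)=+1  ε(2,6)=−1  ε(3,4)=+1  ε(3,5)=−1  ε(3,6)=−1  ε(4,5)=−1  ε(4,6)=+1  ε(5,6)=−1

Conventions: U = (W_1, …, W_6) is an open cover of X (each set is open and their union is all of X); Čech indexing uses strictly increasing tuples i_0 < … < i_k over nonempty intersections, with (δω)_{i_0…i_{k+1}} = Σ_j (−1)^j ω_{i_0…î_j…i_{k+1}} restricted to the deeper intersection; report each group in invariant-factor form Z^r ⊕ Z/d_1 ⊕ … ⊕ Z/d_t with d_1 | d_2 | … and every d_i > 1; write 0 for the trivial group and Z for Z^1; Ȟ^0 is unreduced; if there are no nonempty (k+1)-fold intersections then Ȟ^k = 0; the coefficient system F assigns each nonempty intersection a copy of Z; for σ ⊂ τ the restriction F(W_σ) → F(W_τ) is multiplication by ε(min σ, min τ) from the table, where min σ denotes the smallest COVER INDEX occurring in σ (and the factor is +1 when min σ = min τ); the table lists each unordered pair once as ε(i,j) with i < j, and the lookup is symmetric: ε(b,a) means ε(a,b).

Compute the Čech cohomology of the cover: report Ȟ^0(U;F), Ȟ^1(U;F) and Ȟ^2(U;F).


Ȟ^0 = Z, Ȟ^1 = Z and Ȟ^2 = 0

nonempty intersections:
  W12={g} W16={a,d} W23={m} W34={l} W45={b} W56={j}
C dims 6,6; δ0: rk 5, SNF 1^5
Ȟ^0: (6−5)−0=1 ⇒ Z
Ȟ^1: (6−0)−5=1 ⇒ Z
Ȟ^2: (0−0)−0=0 ⇒ 0


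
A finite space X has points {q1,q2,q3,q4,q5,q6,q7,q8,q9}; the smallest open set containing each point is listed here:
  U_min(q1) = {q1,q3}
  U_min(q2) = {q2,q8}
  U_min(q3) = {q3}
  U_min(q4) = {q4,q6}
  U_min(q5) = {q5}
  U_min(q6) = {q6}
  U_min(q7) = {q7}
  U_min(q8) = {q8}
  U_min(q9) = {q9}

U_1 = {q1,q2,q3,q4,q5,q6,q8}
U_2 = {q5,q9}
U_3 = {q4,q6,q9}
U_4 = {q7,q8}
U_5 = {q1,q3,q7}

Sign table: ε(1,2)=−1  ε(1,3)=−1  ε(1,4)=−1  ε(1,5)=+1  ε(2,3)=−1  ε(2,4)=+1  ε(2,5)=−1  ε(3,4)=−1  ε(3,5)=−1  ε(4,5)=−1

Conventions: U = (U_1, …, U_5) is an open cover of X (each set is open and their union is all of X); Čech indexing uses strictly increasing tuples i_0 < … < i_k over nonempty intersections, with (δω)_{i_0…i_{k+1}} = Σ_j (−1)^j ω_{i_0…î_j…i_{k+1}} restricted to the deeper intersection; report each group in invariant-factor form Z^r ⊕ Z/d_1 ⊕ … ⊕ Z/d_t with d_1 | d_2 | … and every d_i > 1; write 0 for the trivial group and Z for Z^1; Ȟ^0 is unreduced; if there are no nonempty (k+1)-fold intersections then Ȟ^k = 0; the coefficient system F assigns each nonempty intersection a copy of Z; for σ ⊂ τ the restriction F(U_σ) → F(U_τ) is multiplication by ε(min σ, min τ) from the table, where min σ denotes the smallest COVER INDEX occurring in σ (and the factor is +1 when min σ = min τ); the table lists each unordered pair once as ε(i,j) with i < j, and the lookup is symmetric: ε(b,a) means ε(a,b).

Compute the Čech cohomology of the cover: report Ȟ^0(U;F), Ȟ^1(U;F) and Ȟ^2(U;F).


Ȟ^0 = 0; Ȟ^1 = Z ⊕ Z/2; Ȟ^2 = 0

nerve simplices:
  U12={q5} U13={q4,q6} U14={q8} U15={q1,q3} U23={q9} U45={q7}
C dims 5,6; δ0: rk 5, SNF 1^4·2
degree 0: 5−5−0 = 0 → Ȟ^0 ≅ 0
degree 1: 6−0−5 = 1 plus torsion [2] → Ȟ^1 ≅ Z ⊕ Z/2
degree 2: 0−0−0 = 0 → Ȟ^2 ≅ 0


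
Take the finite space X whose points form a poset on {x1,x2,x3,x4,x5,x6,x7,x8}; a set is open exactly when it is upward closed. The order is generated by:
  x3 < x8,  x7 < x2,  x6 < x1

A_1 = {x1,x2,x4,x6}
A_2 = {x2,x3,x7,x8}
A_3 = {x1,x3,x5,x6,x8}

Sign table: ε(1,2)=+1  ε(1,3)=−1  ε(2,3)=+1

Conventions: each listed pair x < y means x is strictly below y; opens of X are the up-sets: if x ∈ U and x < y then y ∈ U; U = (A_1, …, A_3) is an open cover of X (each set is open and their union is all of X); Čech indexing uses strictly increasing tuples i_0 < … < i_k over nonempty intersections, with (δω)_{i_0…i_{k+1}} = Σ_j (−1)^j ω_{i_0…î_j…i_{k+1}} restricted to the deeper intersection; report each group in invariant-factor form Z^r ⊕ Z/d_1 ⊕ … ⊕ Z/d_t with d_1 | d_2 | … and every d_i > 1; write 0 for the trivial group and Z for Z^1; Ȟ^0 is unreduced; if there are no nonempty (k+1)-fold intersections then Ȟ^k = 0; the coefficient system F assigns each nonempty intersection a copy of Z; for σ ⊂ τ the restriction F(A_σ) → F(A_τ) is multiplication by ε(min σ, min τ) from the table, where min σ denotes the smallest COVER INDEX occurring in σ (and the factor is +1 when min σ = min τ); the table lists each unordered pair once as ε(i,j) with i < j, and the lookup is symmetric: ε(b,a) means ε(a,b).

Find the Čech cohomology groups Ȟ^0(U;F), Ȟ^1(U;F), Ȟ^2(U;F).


Ȟ^0(U;F) ≅ 0,  Ȟ^1(U;F) ≅ Z/2,  Ȟ^2(U;F) ≅ 0

nerve simplices:
  A12={x2} A13={x1,x6} A23={x3,x8}
C dims 3,3; δ0: rk 3, SNF 1^2·2
degree 0: 3−3−0 = 0 → Ȟ^0 ≅ 0
degree 1: 3−0−3 = 0 plus torsion [2] → Ȟ^1 ≅ Z/2
degree 2: 0−0−0 = 0 → Ȟ^2 ≅ 0
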